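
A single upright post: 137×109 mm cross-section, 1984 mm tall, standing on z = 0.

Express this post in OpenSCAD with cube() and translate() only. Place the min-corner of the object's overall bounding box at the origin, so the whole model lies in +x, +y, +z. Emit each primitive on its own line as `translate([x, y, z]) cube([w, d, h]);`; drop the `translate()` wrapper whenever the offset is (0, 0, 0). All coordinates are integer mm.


cube([137, 109, 1984]);


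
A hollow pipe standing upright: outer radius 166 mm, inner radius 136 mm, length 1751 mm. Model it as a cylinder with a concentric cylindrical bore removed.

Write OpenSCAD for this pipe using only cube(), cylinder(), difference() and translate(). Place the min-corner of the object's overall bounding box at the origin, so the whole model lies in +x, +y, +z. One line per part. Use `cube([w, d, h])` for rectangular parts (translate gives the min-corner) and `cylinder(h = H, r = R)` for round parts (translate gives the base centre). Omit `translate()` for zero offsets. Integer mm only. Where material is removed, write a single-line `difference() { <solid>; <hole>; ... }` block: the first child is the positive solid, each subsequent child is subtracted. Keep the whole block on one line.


difference() { translate([166, 166, 0]) cylinder(h = 1751, r = 166); translate([166, 166, 0]) cylinder(h = 1751, r = 136); }


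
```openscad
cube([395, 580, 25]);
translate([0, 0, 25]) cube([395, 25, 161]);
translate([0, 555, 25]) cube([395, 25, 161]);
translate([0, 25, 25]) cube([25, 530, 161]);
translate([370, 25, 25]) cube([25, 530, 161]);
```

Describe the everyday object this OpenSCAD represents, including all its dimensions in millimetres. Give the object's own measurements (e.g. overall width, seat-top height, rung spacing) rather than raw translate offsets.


An open-topped rectangular box: outside dimensions 395×580×186 mm, with a uniform wall and base thickness of 25 mm. The base is a full 395×580 slab on the floor; four walls sit on top of the base. The front and back walls (the −y and +y sides) span the full width; the two side walls fit between them.


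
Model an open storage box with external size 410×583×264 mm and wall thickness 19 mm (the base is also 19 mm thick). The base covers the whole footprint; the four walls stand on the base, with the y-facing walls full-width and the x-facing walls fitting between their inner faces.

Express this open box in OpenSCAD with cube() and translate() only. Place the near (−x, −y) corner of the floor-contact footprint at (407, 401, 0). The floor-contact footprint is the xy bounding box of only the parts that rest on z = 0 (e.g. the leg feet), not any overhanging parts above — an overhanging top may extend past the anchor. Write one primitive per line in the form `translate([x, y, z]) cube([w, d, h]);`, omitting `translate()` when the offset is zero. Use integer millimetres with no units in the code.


translate([407, 401, 0]) cube([410, 583, 19]);
translate([407, 401, 19]) cube([410, 19, 245]);
translate([407, 965, 19]) cube([410, 19, 245]);
translate([407, 420, 19]) cube([19, 545, 245]);
translate([798, 420, 19]) cube([19, 545, 245]);


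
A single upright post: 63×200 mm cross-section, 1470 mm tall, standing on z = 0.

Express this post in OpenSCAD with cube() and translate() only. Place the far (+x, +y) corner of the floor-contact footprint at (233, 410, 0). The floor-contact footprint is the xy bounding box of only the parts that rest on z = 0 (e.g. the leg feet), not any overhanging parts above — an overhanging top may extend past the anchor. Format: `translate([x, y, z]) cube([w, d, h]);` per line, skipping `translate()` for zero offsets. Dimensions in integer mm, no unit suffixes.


translate([170, 210, 0]) cube([63, 200, 1470]);


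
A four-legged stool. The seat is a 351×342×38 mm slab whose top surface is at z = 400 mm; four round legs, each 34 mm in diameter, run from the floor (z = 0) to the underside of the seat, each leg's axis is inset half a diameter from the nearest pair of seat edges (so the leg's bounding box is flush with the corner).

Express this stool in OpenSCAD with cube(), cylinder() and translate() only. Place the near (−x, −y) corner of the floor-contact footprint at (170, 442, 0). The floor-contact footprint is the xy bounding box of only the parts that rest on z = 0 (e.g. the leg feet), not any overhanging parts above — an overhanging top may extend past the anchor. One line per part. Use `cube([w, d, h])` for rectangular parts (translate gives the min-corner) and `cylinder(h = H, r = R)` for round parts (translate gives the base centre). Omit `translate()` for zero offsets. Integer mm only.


translate([170, 442, 362]) cube([351, 342, 38]);
translate([187, 459, 0]) cylinder(h = 362, r = 17);
translate([504, 459, 0]) cylinder(h = 362, r = 17);
translate([187, 767, 0]) cylinder(h = 362, r = 17);
translate([504, 767, 0]) cylinder(h = 362, r = 17);


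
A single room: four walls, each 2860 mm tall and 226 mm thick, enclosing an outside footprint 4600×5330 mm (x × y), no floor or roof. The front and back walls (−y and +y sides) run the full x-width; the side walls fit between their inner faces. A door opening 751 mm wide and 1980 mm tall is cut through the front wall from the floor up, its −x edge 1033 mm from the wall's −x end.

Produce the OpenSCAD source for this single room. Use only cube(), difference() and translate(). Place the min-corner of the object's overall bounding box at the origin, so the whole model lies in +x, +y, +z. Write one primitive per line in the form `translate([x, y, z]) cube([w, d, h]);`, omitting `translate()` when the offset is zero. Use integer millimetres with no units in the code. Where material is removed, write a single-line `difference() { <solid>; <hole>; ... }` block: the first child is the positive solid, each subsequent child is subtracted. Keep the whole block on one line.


difference() { cube([4600, 226, 2860]); translate([1033, 0, 0]) cube([751, 226, 1980]); }
translate([0, 5104, 0]) cube([4600, 226, 2860]);
translate([0, 226, 0]) cube([226, 4878, 2860]);
translate([4374, 226, 0]) cube([226, 4878, 2860]);


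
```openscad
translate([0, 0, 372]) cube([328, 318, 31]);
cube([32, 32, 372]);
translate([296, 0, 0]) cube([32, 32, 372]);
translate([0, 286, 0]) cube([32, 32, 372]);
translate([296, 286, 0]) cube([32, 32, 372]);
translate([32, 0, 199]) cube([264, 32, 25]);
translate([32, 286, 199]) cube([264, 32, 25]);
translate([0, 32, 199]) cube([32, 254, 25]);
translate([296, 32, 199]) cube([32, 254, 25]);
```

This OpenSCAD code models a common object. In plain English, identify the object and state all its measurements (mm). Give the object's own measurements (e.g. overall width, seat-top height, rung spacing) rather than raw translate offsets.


A four-legged stool. The seat is a 328×318×31 mm slab whose top surface is at z = 403 mm; four square legs, each 32×32 mm in cross-section, run from the floor (z = 0) to the underside of the seat, each flush with a corner of the seat. Four stretchers, 32 mm wide and 25 mm tall, connect adjacent legs with their undersides at z = 199 mm, each running between the inner faces of the legs it joins and aligned with the legs' outer faces on the other axis.


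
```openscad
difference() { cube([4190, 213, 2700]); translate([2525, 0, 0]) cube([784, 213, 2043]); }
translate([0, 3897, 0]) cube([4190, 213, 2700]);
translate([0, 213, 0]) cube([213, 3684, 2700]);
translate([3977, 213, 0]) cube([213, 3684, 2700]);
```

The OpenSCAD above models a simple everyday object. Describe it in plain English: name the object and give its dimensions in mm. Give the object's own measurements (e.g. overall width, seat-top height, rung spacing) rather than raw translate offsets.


A single room: four walls, each 2700 mm tall and 213 mm thick, enclosing an outside footprint 4190×4110 mm (x × y), no floor or roof. The front and back walls (−y and +y sides) run the full x-width; the side walls fit between their inner faces. A door opening 784 mm wide and 2043 mm tall is cut through the front wall from the floor up, its −x edge 2525 mm from the wall's −x end.


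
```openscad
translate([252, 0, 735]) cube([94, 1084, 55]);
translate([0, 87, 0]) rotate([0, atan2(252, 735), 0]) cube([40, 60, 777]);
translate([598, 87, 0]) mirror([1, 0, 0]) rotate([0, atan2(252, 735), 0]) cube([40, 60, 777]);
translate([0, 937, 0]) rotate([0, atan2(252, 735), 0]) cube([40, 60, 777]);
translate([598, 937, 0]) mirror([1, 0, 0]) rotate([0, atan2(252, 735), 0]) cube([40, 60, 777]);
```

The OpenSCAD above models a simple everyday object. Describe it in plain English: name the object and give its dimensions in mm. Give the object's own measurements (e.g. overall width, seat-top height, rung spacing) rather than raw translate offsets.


A sawhorse. A 94×1084×55 mm beam (x, y, z) sits on two A-frame leg pairs. Each pair is two raked legs of 40×60 mm section (60 mm along y) splaying symmetrically in x. Each leg rises 735 mm vertically over 252 mm of horizontal reach and is 777 mm long along its own axis. Every leg's outer bottom edge rests on the floor and its outer top edge meets a bottom edge of the beam — the left legs (tilting toward +x) meet the beam's −x bottom edge, the right legs (their mirror images, tilting toward −x) meet its +x bottom edge — so the leg tops tuck under the beam, the beam's underside is 735 mm above the floor, and the feet are 598 mm apart outside-to-outside with the beam centred between them. The two leg pairs are set in 87 mm from either end of the beam.


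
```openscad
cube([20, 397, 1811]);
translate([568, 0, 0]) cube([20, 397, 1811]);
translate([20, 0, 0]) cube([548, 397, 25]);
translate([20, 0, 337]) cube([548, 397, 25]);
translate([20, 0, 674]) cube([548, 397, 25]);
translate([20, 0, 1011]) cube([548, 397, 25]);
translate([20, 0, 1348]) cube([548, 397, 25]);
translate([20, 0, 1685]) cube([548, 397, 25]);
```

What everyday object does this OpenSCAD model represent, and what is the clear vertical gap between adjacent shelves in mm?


A bookshelf. The clear shelf gap is 312 mm.

Two tall side panels with 6 horizontal boards between them — a bookshelf. The first two shelf undersides are at z = 0 and z = 337; with shelf thickness 25, the clear gap is 337 − 0 − 25 = 312 mm.


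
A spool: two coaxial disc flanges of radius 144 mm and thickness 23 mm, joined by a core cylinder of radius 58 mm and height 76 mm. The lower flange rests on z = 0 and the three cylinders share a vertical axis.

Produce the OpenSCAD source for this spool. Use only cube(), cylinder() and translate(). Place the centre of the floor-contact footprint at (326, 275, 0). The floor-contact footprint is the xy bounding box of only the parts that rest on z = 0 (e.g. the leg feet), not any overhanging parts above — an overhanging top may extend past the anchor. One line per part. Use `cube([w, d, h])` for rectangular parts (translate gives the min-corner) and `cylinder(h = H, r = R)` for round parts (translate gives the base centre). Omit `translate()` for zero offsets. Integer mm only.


translate([326, 275, 0]) cylinder(h = 23, r = 144);
translate([326, 275, 23]) cylinder(h = 76, r = 58);
translate([326, 275, 99]) cylinder(h = 23, r = 144);


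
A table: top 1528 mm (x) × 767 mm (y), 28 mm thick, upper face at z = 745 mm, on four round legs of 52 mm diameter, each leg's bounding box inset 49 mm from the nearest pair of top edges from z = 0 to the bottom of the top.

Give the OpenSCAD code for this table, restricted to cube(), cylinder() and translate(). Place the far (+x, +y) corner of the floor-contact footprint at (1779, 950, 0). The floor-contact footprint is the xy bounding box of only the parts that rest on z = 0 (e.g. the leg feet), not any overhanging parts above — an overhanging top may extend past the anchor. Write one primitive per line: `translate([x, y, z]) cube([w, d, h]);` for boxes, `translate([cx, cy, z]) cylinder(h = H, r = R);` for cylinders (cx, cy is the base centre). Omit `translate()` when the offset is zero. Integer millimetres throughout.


translate([300, 232, 717]) cube([1528, 767, 28]);
translate([375, 307, 0]) cylinder(h = 717, r = 26);
translate([1753, 307, 0]) cylinder(h = 717, r = 26);
translate([375, 924, 0]) cylinder(h = 717, r = 26);
translate([1753, 924, 0]) cylinder(h = 717, r = 26);


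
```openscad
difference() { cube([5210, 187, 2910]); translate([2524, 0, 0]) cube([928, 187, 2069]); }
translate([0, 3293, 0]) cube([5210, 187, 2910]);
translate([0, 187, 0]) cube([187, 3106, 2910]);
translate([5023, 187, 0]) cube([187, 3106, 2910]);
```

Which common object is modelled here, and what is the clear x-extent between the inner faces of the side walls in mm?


A single room. The interior width is 4836 mm.

Four walls enclosing a rectangle with a door in the front wall — a room. Outside width 5210 minus two 187 mm walls gives 4836 mm.


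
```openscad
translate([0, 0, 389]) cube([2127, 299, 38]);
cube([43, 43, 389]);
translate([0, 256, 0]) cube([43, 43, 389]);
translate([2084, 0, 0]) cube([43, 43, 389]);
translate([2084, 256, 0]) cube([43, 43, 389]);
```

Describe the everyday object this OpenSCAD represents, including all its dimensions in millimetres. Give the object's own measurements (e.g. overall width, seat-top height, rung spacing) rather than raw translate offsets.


A long wooden bench with a 2127 mm (x) × 299 mm (y) seat, 38 mm thick, its top surface 427 mm above the floor. Four 43 mm square legs at the seat corners, flush with the edges, run from z = 0 to the seat underside.


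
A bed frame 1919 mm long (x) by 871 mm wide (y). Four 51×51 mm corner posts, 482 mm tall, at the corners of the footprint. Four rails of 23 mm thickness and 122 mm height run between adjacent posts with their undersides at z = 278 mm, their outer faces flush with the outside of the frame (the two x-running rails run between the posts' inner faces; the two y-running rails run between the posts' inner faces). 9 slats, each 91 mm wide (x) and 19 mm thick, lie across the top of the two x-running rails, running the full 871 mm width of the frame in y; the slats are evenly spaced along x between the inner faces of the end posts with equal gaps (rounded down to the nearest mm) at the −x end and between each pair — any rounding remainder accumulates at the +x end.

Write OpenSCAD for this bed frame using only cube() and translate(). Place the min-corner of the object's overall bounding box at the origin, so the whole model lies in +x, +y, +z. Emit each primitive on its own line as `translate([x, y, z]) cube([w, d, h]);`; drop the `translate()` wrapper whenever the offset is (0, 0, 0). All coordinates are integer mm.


// slat z = rail_z + rail_h = 278 + 122 = 400
// slat gap = ⌊(1817 − 9·91) / 10⌋ = 99
cube([51, 51, 482]);
translate([0, 820, 0]) cube([51, 51, 482]);
translate([1868, 0, 0]) cube([51, 51, 482]);
translate([1868, 820, 0]) cube([51, 51, 482]);
translate([51, 0, 278]) cube([1817, 23, 122]);
translate([51, 848, 278]) cube([1817, 23, 122]);
translate([0, 51, 278]) cube([23, 769, 122]);
translate([1896, 51, 278]) cube([23, 769, 122]);
translate([150, 0, 400]) cube([91, 871, 19]);
translate([340, 0, 400]) cube([91, 871, 19]);
translate([530, 0, 400]) cube([91, 871, 19]);
translate([720, 0, 400]) cube([91, 871, 19]);
translate([910, 0, 400]) cube([91, 871, 19]);
translate([1100, 0, 400]) cube([91, 871, 19]);
translate([1290, 0, 400]) cube([91, 871, 19]);
translate([1480, 0, 400]) cube([91, 871, 19]);
translate([1670, 0, 400]) cube([91, 871, 19]);


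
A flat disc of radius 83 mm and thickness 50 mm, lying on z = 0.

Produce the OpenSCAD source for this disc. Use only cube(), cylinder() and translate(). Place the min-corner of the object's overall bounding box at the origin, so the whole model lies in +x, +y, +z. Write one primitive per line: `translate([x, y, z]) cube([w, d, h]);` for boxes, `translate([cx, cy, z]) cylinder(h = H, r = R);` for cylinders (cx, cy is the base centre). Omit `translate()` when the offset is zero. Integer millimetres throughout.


translate([83, 83, 0]) cylinder(h = 50, r = 83);


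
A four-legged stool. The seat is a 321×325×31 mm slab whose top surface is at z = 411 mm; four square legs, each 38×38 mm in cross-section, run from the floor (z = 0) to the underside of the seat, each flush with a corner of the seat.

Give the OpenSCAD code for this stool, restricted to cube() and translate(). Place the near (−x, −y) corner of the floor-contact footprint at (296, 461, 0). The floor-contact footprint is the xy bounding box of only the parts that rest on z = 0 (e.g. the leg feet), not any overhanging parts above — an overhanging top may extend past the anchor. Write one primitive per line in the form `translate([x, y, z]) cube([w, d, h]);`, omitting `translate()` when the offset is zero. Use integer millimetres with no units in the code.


translate([296, 461, 380]) cube([321, 325, 31]);
translate([296, 461, 0]) cube([38, 38, 380]);
translate([579, 461, 0]) cube([38, 38, 380]);
translate([296, 748, 0]) cube([38, 38, 380]);
translate([579, 748, 0]) cube([38, 38, 380]);


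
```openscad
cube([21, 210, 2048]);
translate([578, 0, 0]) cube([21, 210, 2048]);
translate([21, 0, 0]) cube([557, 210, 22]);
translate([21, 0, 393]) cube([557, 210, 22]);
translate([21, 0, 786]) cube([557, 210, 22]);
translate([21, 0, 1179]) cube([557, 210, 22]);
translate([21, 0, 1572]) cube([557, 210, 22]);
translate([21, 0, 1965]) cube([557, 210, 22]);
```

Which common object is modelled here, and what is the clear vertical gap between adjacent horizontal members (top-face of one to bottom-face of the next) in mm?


A bookshelf. The clear shelf gap is 371 mm.

Two tall side panels with 6 horizontal boards between them — a bookshelf. The first two shelf undersides are at z = 0 and z = 393; with shelf thickness 22, the clear gap is 393 − 0 − 22 = 371 mm.


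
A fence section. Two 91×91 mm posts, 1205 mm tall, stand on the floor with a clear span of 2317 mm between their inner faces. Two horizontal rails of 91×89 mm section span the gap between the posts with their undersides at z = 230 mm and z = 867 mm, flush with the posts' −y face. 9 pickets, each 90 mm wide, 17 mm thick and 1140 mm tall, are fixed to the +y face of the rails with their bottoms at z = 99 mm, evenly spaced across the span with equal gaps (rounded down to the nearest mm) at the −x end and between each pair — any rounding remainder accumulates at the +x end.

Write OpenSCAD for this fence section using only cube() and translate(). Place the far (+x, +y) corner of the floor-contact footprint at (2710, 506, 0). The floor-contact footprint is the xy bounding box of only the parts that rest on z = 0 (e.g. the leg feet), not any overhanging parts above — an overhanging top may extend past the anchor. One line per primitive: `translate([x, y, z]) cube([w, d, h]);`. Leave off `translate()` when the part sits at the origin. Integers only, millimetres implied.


translate([211, 415, 0]) cube([91, 91, 1205]);
translate([2619, 415, 0]) cube([91, 91, 1205]);
translate([302, 415, 230]) cube([2317, 91, 89]);
translate([302, 415, 867]) cube([2317, 91, 89]);
translate([452, 506, 99]) cube([90, 17, 1140]);
translate([692, 506, 99]) cube([90, 17, 1140]);
translate([932, 506, 99]) cube([90, 17, 1140]);
translate([1172, 506, 99]) cube([90, 17, 1140]);
translate([1412, 506, 99]) cube([90, 17, 1140]);
translate([1652, 506, 99]) cube([90, 17, 1140]);
translate([1892, 506, 99]) cube([90, 17, 1140]);
translate([2132, 506, 99]) cube([90, 17, 1140]);
translate([2372, 506, 99]) cube([90, 17, 1140]);


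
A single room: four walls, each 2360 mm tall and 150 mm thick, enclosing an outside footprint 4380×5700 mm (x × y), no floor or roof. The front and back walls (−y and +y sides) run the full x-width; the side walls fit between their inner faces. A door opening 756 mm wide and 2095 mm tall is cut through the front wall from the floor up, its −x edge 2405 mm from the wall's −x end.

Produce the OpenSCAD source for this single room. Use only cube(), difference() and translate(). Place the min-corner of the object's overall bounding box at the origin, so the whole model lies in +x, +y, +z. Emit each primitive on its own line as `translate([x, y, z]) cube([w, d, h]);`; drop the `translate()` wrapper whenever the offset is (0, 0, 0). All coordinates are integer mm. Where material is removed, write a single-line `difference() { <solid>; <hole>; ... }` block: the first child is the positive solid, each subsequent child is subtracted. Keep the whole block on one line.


difference() { cube([4380, 150, 2360]); translate([2405, 0, 0]) cube([756, 150, 2095]); }
translate([0, 5550, 0]) cube([4380, 150, 2360]);
translate([0, 150, 0]) cube([150, 5400, 2360]);
translate([4230, 150, 0]) cube([150, 5400, 2360]);


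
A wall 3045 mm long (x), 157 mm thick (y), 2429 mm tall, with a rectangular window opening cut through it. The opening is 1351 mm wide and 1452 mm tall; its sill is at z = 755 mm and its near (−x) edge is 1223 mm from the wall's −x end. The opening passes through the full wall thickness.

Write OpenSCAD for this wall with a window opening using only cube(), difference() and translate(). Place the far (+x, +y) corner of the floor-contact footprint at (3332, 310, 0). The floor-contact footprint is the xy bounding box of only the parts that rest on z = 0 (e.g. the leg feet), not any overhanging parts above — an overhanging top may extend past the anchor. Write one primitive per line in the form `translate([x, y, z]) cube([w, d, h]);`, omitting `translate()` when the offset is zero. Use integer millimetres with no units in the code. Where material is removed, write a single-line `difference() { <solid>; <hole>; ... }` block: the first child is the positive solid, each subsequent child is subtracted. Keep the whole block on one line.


difference() { translate([287, 153, 0]) cube([3045, 157, 2429]); translate([1510, 153, 755]) cube([1351, 157, 1452]); }


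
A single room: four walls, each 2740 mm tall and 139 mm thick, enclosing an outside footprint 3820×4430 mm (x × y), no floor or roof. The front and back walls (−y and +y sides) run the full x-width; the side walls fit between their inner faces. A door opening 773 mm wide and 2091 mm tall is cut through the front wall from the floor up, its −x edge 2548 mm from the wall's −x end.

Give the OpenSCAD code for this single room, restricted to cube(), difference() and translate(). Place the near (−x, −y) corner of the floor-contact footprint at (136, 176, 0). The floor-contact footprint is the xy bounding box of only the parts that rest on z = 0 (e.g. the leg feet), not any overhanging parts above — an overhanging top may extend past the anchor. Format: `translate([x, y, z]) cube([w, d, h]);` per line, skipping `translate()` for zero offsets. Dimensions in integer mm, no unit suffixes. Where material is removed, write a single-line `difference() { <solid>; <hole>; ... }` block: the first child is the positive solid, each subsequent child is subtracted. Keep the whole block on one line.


difference() { translate([136, 176, 0]) cube([3820, 139, 2740]); translate([2684, 176, 0]) cube([773, 139, 2091]); }
translate([136, 4467, 0]) cube([3820, 139, 2740]);
translate([136, 315, 0]) cube([139, 4152, 2740]);
translate([3817, 315, 0]) cube([139, 4152, 2740]);


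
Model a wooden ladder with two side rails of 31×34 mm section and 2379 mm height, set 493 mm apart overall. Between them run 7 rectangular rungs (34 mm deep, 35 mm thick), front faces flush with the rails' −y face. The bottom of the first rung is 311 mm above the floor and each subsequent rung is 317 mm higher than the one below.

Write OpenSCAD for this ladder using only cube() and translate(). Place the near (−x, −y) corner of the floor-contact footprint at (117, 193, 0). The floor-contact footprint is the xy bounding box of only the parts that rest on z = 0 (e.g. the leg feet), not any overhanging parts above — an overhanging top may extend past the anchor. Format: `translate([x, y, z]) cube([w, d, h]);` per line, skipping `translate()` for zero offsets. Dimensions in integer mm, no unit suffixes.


translate([117, 193, 0]) cube([31, 34, 2379]);
translate([579, 193, 0]) cube([31, 34, 2379]);
translate([148, 193, 311]) cube([431, 34, 35]);
translate([148, 193, 628]) cube([431, 34, 35]);
translate([148, 193, 945]) cube([431, 34, 35]);
translate([148, 193, 1262]) cube([431, 34, 35]);
translate([148, 193, 1579]) cube([431, 34, 35]);
translate([148, 193, 1896]) cube([431, 34, 35]);
translate([148, 193, 2213]) cube([431, 34, 35]);


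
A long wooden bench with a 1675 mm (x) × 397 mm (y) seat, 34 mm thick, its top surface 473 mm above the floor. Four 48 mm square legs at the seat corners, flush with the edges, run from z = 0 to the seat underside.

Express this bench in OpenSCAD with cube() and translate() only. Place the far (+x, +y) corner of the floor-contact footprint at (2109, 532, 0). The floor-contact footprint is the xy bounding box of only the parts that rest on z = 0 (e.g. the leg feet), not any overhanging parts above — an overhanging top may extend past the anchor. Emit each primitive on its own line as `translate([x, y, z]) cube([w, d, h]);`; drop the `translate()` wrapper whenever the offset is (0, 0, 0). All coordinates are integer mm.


translate([434, 135, 439]) cube([1675, 397, 34]);
translate([434, 135, 0]) cube([48, 48, 439]);
translate([434, 484, 0]) cube([48, 48, 439]);
translate([2061, 135, 0]) cube([48, 48, 439]);
translate([2061, 484, 0]) cube([48, 48, 439]);


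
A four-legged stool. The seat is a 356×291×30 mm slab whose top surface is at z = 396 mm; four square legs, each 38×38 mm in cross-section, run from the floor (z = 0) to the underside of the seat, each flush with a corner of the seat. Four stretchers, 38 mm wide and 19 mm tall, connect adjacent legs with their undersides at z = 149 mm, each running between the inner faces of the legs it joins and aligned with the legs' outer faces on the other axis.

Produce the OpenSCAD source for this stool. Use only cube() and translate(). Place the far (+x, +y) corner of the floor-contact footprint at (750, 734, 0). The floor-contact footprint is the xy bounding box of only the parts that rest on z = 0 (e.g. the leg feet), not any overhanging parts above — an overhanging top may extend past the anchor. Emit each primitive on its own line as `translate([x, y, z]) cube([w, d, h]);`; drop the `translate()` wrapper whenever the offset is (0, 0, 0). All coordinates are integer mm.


translate([394, 443, 366]) cube([356, 291, 30]);
translate([394, 443, 0]) cube([38, 38, 366]);
translate([712, 443, 0]) cube([38, 38, 366]);
translate([394, 696, 0]) cube([38, 38, 366]);
translate([712, 696, 0]) cube([38, 38, 366]);
translate([432, 443, 149]) cube([280, 38, 19]);
translate([432, 696, 149]) cube([280, 38, 19]);
translate([394, 481, 149]) cube([38, 215, 19]);
translate([712, 481, 149]) cube([38, 215, 19]);


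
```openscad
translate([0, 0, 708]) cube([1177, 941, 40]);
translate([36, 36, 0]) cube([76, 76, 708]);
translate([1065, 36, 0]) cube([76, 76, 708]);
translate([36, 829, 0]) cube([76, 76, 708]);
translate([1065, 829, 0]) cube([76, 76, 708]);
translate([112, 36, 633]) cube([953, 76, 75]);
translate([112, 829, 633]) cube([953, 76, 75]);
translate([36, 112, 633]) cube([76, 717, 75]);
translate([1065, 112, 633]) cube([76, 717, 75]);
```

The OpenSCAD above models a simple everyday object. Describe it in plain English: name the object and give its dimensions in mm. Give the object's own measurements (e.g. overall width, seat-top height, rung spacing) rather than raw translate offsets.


A rectangular dining table. The top is 1177×941×40 mm with its upper surface at z = 748 mm. It stands on four 76×76 mm square legs, each inset 36 mm from the nearest pair of top edges, running from the floor to the underside of the top. Four apron rails, 76 mm thick and 75 mm tall, run between adjacent legs with their top edges flush with the underside of the top and their outer faces flush with the legs' outer faces.


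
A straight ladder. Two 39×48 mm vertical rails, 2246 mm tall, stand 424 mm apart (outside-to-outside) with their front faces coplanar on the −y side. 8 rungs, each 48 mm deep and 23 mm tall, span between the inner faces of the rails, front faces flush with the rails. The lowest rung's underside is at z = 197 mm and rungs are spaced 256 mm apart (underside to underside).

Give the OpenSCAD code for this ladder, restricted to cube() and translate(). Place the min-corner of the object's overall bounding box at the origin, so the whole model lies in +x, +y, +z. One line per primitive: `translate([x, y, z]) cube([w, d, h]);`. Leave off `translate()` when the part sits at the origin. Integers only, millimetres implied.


cube([39, 48, 2246]);
translate([385, 0, 0]) cube([39, 48, 2246]);
translate([39, 0, 197]) cube([346, 48, 23]);
translate([39, 0, 453]) cube([346, 48, 23]);
translate([39, 0, 709]) cube([346, 48, 23]);
translate([39, 0, 965]) cube([346, 48, 23]);
translate([39, 0, 1221]) cube([346, 48, 23]);
translate([39, 0, 1477]) cube([346, 48, 23]);
translate([39, 0, 1733]) cube([346, 48, 23]);
translate([39, 0, 1989]) cube([346, 48, 23]);


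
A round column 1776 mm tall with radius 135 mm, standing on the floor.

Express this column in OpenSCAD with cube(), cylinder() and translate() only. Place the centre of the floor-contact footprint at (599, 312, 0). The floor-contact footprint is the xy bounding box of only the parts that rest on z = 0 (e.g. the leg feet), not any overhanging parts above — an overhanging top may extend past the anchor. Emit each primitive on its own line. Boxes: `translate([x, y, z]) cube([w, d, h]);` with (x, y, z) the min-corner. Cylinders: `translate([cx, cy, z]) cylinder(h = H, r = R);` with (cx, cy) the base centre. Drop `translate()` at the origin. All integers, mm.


translate([599, 312, 0]) cylinder(h = 1776, r = 135);


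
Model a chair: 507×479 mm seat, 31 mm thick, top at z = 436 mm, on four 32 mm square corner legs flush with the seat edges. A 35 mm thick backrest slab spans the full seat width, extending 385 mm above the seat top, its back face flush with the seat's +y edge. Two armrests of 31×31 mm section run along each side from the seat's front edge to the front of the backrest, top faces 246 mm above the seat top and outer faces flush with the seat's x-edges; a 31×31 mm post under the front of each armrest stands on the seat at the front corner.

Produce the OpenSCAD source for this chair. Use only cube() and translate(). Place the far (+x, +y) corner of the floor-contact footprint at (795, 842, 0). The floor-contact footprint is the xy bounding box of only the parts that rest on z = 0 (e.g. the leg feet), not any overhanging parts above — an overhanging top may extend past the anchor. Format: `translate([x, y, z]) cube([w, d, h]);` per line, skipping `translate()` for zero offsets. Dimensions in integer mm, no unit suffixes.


translate([288, 363, 405]) cube([507, 479, 31]);
translate([288, 363, 0]) cube([32, 32, 405]);
translate([763, 363, 0]) cube([32, 32, 405]);
translate([288, 810, 0]) cube([32, 32, 405]);
translate([763, 810, 0]) cube([32, 32, 405]);
translate([288, 807, 436]) cube([507, 35, 385]);
translate([288, 363, 651]) cube([31, 444, 31]);
translate([764, 363, 651]) cube([31, 444, 31]);
translate([288, 363, 436]) cube([31, 31, 215]);
translate([764, 363, 436]) cube([31, 31, 215]);


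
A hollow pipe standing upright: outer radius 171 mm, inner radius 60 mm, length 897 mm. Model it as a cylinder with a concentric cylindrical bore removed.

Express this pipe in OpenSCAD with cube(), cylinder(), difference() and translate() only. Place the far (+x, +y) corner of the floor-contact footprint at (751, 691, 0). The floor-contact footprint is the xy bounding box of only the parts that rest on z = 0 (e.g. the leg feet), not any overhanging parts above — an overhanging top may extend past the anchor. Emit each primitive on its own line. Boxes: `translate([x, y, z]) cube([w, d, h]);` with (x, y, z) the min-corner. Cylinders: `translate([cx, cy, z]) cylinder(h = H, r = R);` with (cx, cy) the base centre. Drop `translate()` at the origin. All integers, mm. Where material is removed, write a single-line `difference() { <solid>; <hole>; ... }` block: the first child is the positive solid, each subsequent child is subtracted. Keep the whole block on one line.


difference() { translate([580, 520, 0]) cylinder(h = 897, r = 171); translate([580, 520, 0]) cylinder(h = 897, r = 60); }


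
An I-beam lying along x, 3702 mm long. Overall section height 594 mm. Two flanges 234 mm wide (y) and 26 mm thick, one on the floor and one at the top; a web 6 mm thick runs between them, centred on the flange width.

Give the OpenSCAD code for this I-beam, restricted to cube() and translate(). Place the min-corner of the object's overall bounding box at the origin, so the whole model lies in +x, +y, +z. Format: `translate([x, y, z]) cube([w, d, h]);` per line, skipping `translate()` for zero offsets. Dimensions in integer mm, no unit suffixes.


cube([3702, 234, 26]);
translate([0, 114, 26]) cube([3702, 6, 542]);
translate([0, 0, 568]) cube([3702, 234, 26]);


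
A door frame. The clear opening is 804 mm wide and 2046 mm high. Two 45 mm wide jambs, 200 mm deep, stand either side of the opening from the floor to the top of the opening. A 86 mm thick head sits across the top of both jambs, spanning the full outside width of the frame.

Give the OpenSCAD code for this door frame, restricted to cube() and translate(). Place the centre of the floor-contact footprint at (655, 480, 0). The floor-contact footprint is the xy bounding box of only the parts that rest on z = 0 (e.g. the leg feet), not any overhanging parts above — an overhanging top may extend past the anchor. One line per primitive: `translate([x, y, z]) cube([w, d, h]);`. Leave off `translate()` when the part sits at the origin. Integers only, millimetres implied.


translate([208, 380, 0]) cube([45, 200, 2046]);
translate([1057, 380, 0]) cube([45, 200, 2046]);
translate([208, 380, 2046]) cube([894, 200, 86]);


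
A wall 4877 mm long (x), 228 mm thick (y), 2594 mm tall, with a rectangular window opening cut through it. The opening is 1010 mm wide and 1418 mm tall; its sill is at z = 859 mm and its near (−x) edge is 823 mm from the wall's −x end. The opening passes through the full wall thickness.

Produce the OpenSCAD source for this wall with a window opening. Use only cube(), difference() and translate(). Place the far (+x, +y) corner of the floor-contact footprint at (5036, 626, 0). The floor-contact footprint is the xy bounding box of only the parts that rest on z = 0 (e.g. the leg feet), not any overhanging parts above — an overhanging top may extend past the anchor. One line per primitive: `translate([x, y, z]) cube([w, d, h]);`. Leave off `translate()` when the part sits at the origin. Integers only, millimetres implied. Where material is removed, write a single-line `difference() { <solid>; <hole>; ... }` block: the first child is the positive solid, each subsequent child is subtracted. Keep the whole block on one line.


difference() { translate([159, 398, 0]) cube([4877, 228, 2594]); translate([982, 398, 859]) cube([1010, 228, 1418]); }


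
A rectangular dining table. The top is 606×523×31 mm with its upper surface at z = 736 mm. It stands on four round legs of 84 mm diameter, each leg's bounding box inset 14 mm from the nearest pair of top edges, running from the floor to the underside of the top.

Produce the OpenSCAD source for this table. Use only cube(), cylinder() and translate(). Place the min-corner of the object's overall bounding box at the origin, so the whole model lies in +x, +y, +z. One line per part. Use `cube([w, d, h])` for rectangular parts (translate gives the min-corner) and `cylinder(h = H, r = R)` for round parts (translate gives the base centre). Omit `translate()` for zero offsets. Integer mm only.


translate([0, 0, 705]) cube([606, 523, 31]);
translate([56, 56, 0]) cylinder(h = 705, r = 42);
translate([550, 56, 0]) cylinder(h = 705, r = 42);
translate([56, 467, 0]) cylinder(h = 705, r = 42);
translate([550, 467, 0]) cylinder(h = 705, r = 42);


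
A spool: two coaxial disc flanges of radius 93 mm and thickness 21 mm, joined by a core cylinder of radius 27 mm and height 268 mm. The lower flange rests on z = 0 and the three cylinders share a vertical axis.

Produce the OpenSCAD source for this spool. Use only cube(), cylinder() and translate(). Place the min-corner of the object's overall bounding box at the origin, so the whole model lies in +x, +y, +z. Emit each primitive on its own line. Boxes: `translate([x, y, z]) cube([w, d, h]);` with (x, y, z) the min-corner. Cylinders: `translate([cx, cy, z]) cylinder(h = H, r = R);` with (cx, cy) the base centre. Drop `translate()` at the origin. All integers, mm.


translate([93, 93, 0]) cylinder(h = 21, r = 93);
translate([93, 93, 21]) cylinder(h = 268, r = 27);
translate([93, 93, 289]) cylinder(h = 21, r = 93);


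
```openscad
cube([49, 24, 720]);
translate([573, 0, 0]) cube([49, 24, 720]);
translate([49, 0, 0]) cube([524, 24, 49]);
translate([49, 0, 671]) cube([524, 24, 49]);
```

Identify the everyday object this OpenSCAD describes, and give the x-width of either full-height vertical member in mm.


A picture frame. The border width is 49 mm.

Four thin pieces enclosing a rectangular opening — a picture frame. The two full-height stiles are 720 mm tall; the top rail sits at z = 671 and is 49 mm tall, so the border above the opening is 720 − 671 = 49 mm, matching the stile x-width.


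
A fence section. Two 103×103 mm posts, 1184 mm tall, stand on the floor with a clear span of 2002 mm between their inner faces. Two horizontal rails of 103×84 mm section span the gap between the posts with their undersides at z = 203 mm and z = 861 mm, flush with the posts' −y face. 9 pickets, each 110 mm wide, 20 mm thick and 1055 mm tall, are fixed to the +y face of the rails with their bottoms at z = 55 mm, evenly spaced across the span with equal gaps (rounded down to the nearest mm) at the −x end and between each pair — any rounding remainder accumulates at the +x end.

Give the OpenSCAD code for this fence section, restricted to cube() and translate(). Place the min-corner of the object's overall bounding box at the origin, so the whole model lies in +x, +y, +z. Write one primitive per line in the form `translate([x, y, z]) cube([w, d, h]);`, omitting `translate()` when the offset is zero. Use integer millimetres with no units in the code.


cube([103, 103, 1184]);
translate([2105, 0, 0]) cube([103, 103, 1184]);
translate([103, 0, 203]) cube([2002, 103, 84]);
translate([103, 0, 861]) cube([2002, 103, 84]);
translate([204, 103, 55]) cube([110, 20, 1055]);
translate([415, 103, 55]) cube([110, 20, 1055]);
translate([626, 103, 55]) cube([110, 20, 1055]);
translate([837, 103, 55]) cube([110, 20, 1055]);
translate([1048, 103, 55]) cube([110, 20, 1055]);
translate([1259, 103, 55]) cube([110, 20, 1055]);
translate([1470, 103, 55]) cube([110, 20, 1055]);
translate([1681, 103, 55]) cube([110, 20, 1055]);
translate([1892, 103, 55]) cube([110, 20, 1055]);


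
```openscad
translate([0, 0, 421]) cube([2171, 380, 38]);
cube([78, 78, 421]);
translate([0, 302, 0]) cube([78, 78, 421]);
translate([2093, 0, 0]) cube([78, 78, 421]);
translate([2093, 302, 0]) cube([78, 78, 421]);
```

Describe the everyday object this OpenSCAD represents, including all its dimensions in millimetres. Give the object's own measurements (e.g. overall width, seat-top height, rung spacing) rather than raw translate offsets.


A bench: a 2171×380 mm seat slab, 38 mm thick, top at z = 459 mm, on four 78×78 mm square legs flush with the seat corners and standing on z = 0.


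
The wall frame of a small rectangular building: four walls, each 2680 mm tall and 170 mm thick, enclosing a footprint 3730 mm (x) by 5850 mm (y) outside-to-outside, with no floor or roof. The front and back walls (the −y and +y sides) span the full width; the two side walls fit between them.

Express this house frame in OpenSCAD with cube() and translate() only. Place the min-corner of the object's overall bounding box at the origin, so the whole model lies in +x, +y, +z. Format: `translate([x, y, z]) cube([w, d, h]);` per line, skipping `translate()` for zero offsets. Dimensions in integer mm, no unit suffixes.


cube([3730, 170, 2680]);
translate([0, 5680, 0]) cube([3730, 170, 2680]);
translate([0, 170, 0]) cube([170, 5510, 2680]);
translate([3560, 170, 0]) cube([170, 5510, 2680]);
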